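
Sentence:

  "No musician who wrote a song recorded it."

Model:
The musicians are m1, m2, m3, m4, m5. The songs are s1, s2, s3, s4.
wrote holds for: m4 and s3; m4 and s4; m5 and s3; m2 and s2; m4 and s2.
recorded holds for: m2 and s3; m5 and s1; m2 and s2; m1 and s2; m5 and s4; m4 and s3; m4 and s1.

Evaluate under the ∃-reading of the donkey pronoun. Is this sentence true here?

"it" takes "a song" as antecedent — a donkey pronoun bound across the clause boundary.
Truth condition: for no (m,s) with wrote(m,s) does recorded(m,s) hold.
Restrictor pairs — does the scope hold? (m2,s2):holds  (m4,s2):fails  (m4,s3):holds  (m4,s4):fails  (m5,s3):fails
Scope holds for 2 pair(s), so the sentence is false.

False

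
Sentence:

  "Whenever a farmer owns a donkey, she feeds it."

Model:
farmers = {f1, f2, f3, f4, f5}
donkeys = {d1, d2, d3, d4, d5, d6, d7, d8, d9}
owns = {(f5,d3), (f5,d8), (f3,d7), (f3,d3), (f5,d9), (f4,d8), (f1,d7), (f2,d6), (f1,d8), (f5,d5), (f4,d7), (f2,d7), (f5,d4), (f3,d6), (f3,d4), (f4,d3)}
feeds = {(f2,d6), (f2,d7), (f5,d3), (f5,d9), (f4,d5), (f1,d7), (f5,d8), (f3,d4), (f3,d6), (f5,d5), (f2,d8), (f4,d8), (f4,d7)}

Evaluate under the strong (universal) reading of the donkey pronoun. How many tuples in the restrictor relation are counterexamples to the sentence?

"it" takes "a donkey" as antecedent — a donkey pronoun bound across the clause boundary.
Strong reading: for every (f,d) with owns(f,d), feeds(f,d).
Restrictor pairs: (f1,d7) ✓  (f1,d8) ✗  (f2,d6) ✓  (f2,d7) ✓  (f3,d3) ✗  (f3,d4) ✓  (f3,d6) ✓  (f3,d7) ✗  (f4,d3) ✗  (f4,d7) ✓  (f4,d8) ✓  (f5,d3) ✓  (f5,d4) ✗  (f5,d5) ✓  (f5,d8) ✓  (f5,d9) ✓
Counterexamples (restrictor pairs failing the scope): 5.

5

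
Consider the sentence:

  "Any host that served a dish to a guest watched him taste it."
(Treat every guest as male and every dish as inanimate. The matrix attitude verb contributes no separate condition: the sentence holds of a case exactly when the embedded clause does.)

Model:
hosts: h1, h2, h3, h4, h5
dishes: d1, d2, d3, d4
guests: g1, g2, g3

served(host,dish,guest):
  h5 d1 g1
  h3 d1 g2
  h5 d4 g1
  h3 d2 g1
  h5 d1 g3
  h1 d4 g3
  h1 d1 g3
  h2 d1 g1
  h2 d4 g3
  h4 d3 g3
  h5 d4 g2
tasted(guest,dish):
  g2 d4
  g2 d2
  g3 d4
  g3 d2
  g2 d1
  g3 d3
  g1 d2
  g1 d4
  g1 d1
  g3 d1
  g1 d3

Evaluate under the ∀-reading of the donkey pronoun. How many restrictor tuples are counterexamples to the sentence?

0

"him" takes "a guest" as antecedent and "it" takes "a dish"; both are donkey pronouns co-varying with the restrictor.
Strong reading: for every (h,d,g) with served(h,d,g), tasted(g,d).
Restrictor triples: (h1,d1,g3)→tasted(g3,d1) ✓  (h1,d4,g3)→tasted(g3,d4) ✓  (h2,d1,g1)→tasted(g1,d1) ✓  (h2,d4,g3)→tasted(g3,d4) ✓  (h3,d1,g2)→tasted(g2,d1) ✓  (h3,d2,g1)→tasted(g1,d2) ✓  (h4,d3,g3)→tasted(g3,d3) ✓  (h5,d1,g1)→tasted(g1,d1) ✓  (h5,d1,g3)→tasted(g3,d1) ✓  (h5,d4,g1)→tasted(g1,d4) ✓  (h5,d4,g2)→tasted(g2,d4) ✓
Counterexamples (restrictor triples failing the scope): 0.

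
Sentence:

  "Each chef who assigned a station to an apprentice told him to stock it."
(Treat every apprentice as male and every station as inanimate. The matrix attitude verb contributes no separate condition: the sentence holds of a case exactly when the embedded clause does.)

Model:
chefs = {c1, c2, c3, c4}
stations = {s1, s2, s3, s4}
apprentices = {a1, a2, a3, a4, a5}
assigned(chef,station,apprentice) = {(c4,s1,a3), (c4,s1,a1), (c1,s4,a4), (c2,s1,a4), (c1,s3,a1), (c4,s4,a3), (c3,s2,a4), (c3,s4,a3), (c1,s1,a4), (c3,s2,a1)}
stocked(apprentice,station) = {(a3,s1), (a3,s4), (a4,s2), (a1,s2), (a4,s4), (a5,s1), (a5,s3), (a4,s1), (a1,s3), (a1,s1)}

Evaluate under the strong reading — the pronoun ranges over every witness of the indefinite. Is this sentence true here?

True

"him" takes "an apprentice" as antecedent and "it" takes "a station"; both are donkey pronouns co-varying with the restrictor.
Strong reading: for every (c,s,a) with assigned(c,s,a), stocked(a,s).
Restrictor triples: (c1,s1,a4)→stocked(a4,s1) ✓  (c1,s3,a1)→stocked(a1,s3) ✓  (c1,s4,a4)→stocked(a4,s4) ✓  (c2,s1,a4)→stocked(a4,s1) ✓  (c3,s2,a1)→stocked(a1,s2) ✓  (c3,s2,a4)→stocked(a4,s2) ✓  (c3,s4,a3)→stocked(a3,s4) ✓  (c4,s1,a1)→stocked(a1,s1) ✓  (c4,s1,a3)→stocked(a3,s1) ✓  (c4,s4,a3)→stocked(a3,s4) ✓
Every restrictor triple satisfies the scope.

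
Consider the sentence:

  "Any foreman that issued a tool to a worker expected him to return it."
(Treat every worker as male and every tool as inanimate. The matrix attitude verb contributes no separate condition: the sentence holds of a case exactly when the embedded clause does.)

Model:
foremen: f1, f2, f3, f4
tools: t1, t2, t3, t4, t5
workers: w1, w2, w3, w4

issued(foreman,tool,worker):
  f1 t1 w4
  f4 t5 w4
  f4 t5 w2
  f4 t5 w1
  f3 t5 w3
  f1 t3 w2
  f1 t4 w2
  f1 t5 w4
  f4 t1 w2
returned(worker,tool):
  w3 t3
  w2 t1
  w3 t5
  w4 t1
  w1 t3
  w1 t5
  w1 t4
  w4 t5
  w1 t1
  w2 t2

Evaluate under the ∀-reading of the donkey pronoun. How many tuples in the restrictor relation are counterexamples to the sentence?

3

"him" takes "a worker" as antecedent and "it" takes "a tool"; both are donkey pronouns co-varying with the restrictor.
Strong reading: for every (f,t,w) with issued(f,t,w), returned(w,t).
Restrictor triples: (f1,t1,w4)→returned(w4,t1) ✓  (f1,t3,w2)→returned(w2,t3) ✗  (f1,t4,w2)→returned(w2,t4) ✗  (f1,t5,w4)→returned(w4,t5) ✓  (f3,t5,w3)→returned(w3,t5) ✓  (f4,t1,w2)→returned(w2,t1) ✓  (f4,t5,w1)→returned(w1,t5) ✓  (f4,t5,w2)→returned(w2,t5) ✗  (f4,t5,w4)→returned(w4,t5) ✓
Counterexamples (restrictor triples failing the scope): 3.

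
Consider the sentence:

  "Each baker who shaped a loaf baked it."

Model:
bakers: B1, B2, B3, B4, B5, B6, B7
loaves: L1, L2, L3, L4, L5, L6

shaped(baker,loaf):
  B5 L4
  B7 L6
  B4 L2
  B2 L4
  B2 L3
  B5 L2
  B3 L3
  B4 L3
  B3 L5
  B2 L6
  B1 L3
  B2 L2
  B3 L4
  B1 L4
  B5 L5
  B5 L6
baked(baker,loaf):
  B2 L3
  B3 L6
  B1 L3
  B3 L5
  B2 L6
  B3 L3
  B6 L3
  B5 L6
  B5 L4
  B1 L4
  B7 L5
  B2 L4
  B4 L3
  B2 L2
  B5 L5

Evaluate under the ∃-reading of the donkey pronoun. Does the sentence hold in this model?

False

"it" takes "a loaf" as antecedent — a donkey pronoun bound across the clause boundary.
Weak reading: every baker b with some shaped-loaf has at least one shaped-loaf l such that baked(b,l).
Per baker: B1:✓  B2:✓  B3:✓  B4:✓  B5:✓  B7:✗
B7 has no witness among its shaped-loaves.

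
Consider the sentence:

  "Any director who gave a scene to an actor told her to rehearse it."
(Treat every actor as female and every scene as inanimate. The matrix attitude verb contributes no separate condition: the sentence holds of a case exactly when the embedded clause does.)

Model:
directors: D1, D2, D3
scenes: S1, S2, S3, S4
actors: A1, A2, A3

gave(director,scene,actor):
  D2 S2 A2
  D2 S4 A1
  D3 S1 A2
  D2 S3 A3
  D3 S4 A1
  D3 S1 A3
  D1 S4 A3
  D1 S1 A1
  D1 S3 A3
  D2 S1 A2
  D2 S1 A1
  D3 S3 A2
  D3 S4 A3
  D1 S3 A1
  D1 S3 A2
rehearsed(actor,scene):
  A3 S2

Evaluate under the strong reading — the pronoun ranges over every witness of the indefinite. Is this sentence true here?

False

"her" takes "an actor" as antecedent and "it" takes "a scene"; both are donkey pronouns co-varying with the restrictor.
Strong reading: for every (d,s,a) with gave(d,s,a), rehearsed(a,s).
Restrictor triples: (D1,S1,A1)→rehearsed(A1,S1) ✗  (D1,S3,A1)→rehearsed(A1,S3) ✗  (D1,S3,A2)→rehearsed(A2,S3) ✗  (D1,S3,A3)→rehearsed(A3,S3) ✗  (D1,S4,A3)→rehearsed(A3,S4) ✗  (D2,S1,A1)→rehearsed(A1,S1) ✗  (D2,S1,A2)→rehearsed(A2,S1) ✗  (D2,S2,A2)→rehearsed(A2,S2) ✗  (D2,S3,A3)→rehearsed(A3,S3) ✗  (D2,S4,A1)→rehearsed(A1,S4) ✗  (D3,S1,A2)→rehearsed(A2,S1) ✗  (D3,S1,A3)→rehearsed(A3,S1) ✗  (D3,S3,A2)→rehearsed(A2,S3) ✗  (D3,S4,A1)→rehearsed(A1,S4) ✗  (D3,S4,A3)→rehearsed(A3,S4) ✗
Counterexample: (D1,S1,A1) — rehearsed(A1,S1) does not hold.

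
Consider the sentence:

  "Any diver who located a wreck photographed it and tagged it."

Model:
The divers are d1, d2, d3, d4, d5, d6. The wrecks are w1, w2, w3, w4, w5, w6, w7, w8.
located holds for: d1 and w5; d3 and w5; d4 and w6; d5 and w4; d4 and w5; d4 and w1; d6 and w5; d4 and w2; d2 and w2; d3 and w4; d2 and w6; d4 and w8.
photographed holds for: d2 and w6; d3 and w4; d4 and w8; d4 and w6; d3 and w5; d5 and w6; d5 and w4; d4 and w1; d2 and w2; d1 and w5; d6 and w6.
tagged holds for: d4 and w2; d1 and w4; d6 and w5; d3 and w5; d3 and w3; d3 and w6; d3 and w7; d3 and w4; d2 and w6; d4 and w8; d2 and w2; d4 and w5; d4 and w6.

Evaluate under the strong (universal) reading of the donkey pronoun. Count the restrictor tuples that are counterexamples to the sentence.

"it" takes "a wreck" as antecedent — a donkey pronoun bound across the clause boundary.
Strong reading: for every (d,w) with located(d,w), photographed(d,w) ∧ tagged(d,w).
Restrictor pairs: (d1,w5) ✗  (d2,w2) ✓  (d2,w6) ✓  (d3,w4) ✓  (d3,w5) ✓  (d4,w1) ✗  (d4,w2) ✗  (d4,w5) ✗  (d4,w6) ✓  (d4,w8) ✓  (d5,w4) ✗  (d6,w5) ✗
Counterexamples (restrictor pairs failing the scope): 6.

6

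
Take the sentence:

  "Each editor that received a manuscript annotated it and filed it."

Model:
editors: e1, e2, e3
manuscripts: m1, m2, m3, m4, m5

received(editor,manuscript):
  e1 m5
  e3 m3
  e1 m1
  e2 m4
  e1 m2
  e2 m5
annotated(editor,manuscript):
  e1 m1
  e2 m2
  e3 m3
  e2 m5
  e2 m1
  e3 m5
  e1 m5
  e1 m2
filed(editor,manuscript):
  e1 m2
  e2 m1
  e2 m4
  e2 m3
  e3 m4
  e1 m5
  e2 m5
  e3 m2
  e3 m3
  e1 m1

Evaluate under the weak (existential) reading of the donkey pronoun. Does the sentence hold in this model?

"it" takes "a manuscript" as antecedent — a donkey pronoun bound across the clause boundary.
Weak reading: every editor e with some received-manuscript has at least one received-manuscript m such that annotated(e,m) ∧ filed(e,m).
Per editor: e1:✓  e2:✓  e3:✓
Every editor in the restrictor has a witness.

True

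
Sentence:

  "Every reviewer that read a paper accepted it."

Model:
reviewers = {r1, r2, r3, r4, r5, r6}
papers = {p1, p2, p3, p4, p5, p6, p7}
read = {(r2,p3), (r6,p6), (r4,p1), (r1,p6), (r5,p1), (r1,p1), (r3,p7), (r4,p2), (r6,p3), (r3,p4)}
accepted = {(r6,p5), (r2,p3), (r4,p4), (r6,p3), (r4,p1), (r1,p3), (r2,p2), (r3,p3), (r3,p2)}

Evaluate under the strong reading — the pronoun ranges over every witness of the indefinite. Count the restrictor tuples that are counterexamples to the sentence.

7

"it" takes "a paper" as antecedent — a donkey pronoun bound across the clause boundary.
Strong reading: for every (r,p) with read(r,p), accepted(r,p).
Restrictor pairs: (r1,p1) ✗  (r1,p6) ✗  (r2,p3) ✓  (r3,p4) ✗  (r3,p7) ✗  (r4,p1) ✓  (r4,p2) ✗  (r5,p1) ✗  (r6,p3) ✓  (r6,p6) ✗
Counterexamples (restrictor pairs failing the scope): 7.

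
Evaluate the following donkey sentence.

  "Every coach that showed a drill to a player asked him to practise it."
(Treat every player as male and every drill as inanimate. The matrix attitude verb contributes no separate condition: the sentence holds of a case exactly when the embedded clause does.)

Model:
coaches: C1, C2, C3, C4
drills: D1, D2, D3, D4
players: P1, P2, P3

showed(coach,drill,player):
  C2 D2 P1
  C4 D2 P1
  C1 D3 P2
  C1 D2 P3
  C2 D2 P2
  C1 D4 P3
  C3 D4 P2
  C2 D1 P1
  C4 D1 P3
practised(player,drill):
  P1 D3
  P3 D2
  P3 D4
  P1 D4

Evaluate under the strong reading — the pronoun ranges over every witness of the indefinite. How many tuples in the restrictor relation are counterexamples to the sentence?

"him" takes "a player" as antecedent and "it" takes "a drill"; both are donkey pronouns co-varying with the restrictor.
Strong reading: for every (c,d,p) with showed(c,d,p), practised(p,d).
Restrictor triples: (C1,D2,P3)→practised(P3,D2) ✓  (C1,D3,P2)→practised(P2,D3) ✗  (C1,D4,P3)→practised(P3,D4) ✓  (C2,D1,P1)→practised(P1,D1) ✗  (C2,D2,P1)→practised(P1,D2) ✗  (C2,D2,P2)→practised(P2,D2) ✗  (C3,D4,P2)→practised(P2,D4) ✗  (C4,D1,P3)→practised(P3,D1) ✗  (C4,D2,P1)→practised(P1,D2) ✗
Counterexamples (restrictor triples failing the scope): 7.

7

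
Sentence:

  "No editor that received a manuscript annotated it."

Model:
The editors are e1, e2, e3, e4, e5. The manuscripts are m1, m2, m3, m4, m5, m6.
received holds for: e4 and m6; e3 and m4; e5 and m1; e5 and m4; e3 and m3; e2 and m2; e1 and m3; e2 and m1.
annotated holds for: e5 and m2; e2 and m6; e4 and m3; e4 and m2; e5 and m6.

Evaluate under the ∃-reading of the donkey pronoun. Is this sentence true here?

True

"it" takes "a manuscript" as antecedent — a donkey pronoun bound across the clause boundary.
Truth condition: for no (e,m) with received(e,m) does annotated(e,m) hold.
Restrictor pairs — does the scope hold? (e1,m3):fails  (e2,m1):fails  (e2,m2):fails  (e3,m3):fails  (e3,m4):fails  (e4,m6):fails  (e5,m1):fails  (e5,m4):fails
Scope holds for no restrictor pair, so the sentence is true.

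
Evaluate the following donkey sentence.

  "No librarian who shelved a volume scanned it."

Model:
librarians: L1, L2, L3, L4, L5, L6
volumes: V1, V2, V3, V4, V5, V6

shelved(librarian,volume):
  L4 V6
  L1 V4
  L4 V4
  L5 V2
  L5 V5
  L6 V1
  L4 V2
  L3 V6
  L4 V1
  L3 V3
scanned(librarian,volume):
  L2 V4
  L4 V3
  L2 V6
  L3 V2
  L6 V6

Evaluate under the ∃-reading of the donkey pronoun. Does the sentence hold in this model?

True

"it" takes "a volume" as antecedent — a donkey pronoun bound across the clause boundary.
Truth condition: for no (l,v) with shelved(l,v) does scanned(l,v) hold.
Restrictor pairs — does the scope hold? (L1,V4):fails  (L3,V3):fails  (L3,V6):fails  (L4,V1):fails  (L4,V2):fails  (L4,V4):fails  (L4,V6):fails  (L5,V2):fails  (L5,V5):fails  (L6,V1):fails
Scope holds for no restrictor pair, so the sentence is true.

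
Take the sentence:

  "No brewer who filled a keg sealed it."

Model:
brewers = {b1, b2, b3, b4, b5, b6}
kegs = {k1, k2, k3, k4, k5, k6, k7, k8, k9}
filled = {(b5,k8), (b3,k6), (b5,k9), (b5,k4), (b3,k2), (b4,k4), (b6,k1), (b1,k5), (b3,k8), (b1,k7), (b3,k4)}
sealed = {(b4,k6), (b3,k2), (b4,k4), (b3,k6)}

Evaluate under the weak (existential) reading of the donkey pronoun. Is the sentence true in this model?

False

"it" takes "a keg" as antecedent — a donkey pronoun bound across the clause boundary.
Truth condition: for no (b,k) with filled(b,k) does sealed(b,k) hold.
Restrictor pairs — does the scope hold? (b1,k5):fails  (b1,k7):fails  (b3,k2):holds  (b3,k4):fails  (b3,k6):holds  (b3,k8):fails  (b4,k4):holds  (b5,k4):fails  (b5,k8):fails  (b5,k9):fails  (b6,k1):fails
Scope holds for 3 pair(s), so the sentence is false.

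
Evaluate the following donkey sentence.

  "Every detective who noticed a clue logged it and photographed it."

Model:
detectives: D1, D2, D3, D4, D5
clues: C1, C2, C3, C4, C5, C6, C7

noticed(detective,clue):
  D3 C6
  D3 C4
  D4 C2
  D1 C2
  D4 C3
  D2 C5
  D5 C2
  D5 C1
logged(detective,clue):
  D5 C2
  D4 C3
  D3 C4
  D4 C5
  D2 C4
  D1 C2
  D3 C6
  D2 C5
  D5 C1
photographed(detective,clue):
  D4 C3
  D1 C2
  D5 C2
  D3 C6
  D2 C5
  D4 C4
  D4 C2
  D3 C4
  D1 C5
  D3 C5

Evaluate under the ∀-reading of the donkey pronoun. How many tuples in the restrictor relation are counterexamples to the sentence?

"it" takes "a clue" as antecedent — a donkey pronoun bound across the clause boundary.
Strong reading: for every (d,c) with noticed(d,c), logged(d,c) ∧ photographed(d,c).
Restrictor pairs: (D1,C2) ✓  (D2,C5) ✓  (D3,C4) ✓  (D3,C6) ✓  (D4,C2) ✗  (D4,C3) ✓  (D5,C1) ✗  (D5,C2) ✓
Counterexamples (restrictor pairs failing the scope): 2.

2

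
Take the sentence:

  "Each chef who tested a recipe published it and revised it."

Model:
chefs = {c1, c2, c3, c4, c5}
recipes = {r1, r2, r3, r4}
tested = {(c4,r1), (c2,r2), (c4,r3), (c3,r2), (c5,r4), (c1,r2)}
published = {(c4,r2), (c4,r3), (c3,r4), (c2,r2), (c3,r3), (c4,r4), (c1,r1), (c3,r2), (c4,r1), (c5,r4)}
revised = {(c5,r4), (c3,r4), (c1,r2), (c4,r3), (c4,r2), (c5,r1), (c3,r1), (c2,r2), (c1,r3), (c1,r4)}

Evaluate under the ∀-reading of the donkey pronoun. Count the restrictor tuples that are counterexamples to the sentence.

"it" takes "a recipe" as antecedent — a donkey pronoun bound across the clause boundary.
Strong reading: for every (c,r) with tested(c,r), published(c,r) ∧ revised(c,r).
Restrictor pairs: (c1,r2) ✗  (c2,r2) ✓  (c3,r2) ✗  (c4,r1) ✗  (c4,r3) ✓  (c5,r4) ✓
Counterexamples (restrictor pairs failing the scope): 3.

3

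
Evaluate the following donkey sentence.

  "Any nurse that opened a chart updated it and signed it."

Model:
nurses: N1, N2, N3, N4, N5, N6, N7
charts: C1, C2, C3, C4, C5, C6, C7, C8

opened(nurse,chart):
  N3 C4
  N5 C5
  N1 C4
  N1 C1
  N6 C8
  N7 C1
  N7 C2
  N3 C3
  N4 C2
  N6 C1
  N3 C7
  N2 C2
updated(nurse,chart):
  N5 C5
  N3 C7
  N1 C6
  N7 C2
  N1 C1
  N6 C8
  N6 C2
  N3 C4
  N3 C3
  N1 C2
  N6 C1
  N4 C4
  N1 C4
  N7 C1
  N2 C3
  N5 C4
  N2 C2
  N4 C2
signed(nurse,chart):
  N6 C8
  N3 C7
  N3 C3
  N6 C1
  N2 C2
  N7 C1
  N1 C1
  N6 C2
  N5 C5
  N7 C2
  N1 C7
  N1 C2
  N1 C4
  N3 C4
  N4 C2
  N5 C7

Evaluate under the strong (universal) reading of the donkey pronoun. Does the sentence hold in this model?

True

"it" takes "a chart" as antecedent — a donkey pronoun bound across the clause boundary.
Strong reading: for every (n,c) with opened(n,c), updated(n,c) ∧ signed(n,c).
Restrictor pairs: (N1,C1) ✓  (N1,C4) ✓  (N2,C2) ✓  (N3,C3) ✓  (N3,C4) ✓  (N3,C7) ✓  (N4,C2) ✓  (N5,C5) ✓  (N6,C1) ✓  (N6,C8) ✓  (N7,C1) ✓  (N7,C2) ✓
Every restrictor pair satisfies the scope.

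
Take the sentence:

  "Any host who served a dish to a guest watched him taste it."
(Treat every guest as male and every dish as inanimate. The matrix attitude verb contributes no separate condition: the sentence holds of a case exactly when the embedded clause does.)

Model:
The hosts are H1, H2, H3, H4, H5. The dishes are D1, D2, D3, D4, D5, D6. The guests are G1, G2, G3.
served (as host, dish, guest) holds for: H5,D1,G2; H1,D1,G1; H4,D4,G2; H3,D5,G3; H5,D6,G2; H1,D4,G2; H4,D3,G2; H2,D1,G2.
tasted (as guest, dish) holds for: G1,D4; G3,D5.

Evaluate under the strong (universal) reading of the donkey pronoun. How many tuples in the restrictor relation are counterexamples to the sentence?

"him" takes "a guest" as antecedent and "it" takes "a dish"; both are donkey pronouns co-varying with the restrictor.
Strong reading: for every (h,d,g) with served(h,d,g), tasted(g,d).
Restrictor triples: (H1,D1,G1)→tasted(G1,D1) ✗  (H1,D4,G2)→tasted(G2,D4) ✗  (H2,D1,G2)→tasted(G2,D1) ✗  (H3,D5,G3)→tasted(G3,D5) ✓  (H4,D3,G2)→tasted(G2,D3) ✗  (H4,D4,G2)→tasted(G2,D4) ✗  (H5,D1,G2)→tasted(G2,D1) ✗  (H5,D6,G2)→tasted(G2,D6) ✗
Counterexamples (restrictor triples failing the scope): 7.

7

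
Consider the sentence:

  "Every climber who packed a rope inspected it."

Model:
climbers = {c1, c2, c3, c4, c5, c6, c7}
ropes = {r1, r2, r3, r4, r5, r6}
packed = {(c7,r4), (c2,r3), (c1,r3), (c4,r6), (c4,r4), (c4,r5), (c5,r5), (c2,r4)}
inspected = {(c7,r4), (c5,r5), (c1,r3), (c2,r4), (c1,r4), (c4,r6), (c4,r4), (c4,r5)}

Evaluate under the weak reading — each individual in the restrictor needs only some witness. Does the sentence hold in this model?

True

"it" takes "a rope" as antecedent — a donkey pronoun bound across the clause boundary.
Weak reading: every climber c with some packed-rope has at least one packed-rope r such that inspected(c,r).
Per climber: c1:✓  c2:✓  c4:✓  c5:✓  c7:✓
Every climber in the restrictor has a witness.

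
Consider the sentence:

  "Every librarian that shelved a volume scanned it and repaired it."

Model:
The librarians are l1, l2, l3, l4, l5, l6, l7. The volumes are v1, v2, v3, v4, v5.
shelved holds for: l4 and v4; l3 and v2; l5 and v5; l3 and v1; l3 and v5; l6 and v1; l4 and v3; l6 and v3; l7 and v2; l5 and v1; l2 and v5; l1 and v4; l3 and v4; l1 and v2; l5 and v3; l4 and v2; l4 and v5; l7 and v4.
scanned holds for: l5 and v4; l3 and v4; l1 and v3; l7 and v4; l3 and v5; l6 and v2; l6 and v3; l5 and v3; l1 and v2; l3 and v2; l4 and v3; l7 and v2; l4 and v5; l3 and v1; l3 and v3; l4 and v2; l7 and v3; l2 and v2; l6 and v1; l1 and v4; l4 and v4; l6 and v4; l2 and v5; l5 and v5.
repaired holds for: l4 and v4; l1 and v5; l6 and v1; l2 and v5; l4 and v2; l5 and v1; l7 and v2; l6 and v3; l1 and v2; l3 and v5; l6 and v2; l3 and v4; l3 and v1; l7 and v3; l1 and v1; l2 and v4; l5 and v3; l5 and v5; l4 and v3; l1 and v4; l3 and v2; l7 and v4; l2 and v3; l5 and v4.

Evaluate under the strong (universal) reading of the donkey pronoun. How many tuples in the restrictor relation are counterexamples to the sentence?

"it" takes "a volume" as antecedent — a donkey pronoun bound across the clause boundary.
Strong reading: for every (l,v) with shelved(l,v), scanned(l,v) ∧ repaired(l,v).
Restrictor pairs: (l1,v2) ✓  (l1,v4) ✓  (l2,v5) ✓  (l3,v1) ✓  (l3,v2) ✓  (l3,v4) ✓  (l3,v5) ✓  (l4,v2) ✓  (l4,v3) ✓  (l4,v4) ✓  (l4,v5) ✗  (l5,v1) ✗  (l5,v3) ✓  (l5,v5) ✓  (l6,v1) ✓  (l6,v3) ✓  (l7,v2) ✓  (l7,v4) ✓
Counterexamples (restrictor pairs failing the scope): 2.

2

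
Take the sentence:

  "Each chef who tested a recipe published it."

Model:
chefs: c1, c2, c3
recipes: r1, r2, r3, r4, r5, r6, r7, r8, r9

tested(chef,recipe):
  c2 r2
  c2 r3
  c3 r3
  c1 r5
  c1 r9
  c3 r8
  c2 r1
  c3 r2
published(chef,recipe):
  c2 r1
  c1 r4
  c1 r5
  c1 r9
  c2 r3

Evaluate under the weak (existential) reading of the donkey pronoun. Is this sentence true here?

False

"it" takes "a recipe" as antecedent — a donkey pronoun bound across the clause boundary.
Weak reading: every chef c with some tested-recipe has at least one tested-recipe r such that published(c,r).
Per chef: c1:✓  c2:✓  c3:✗
c3 has no witness among its tested-recipes.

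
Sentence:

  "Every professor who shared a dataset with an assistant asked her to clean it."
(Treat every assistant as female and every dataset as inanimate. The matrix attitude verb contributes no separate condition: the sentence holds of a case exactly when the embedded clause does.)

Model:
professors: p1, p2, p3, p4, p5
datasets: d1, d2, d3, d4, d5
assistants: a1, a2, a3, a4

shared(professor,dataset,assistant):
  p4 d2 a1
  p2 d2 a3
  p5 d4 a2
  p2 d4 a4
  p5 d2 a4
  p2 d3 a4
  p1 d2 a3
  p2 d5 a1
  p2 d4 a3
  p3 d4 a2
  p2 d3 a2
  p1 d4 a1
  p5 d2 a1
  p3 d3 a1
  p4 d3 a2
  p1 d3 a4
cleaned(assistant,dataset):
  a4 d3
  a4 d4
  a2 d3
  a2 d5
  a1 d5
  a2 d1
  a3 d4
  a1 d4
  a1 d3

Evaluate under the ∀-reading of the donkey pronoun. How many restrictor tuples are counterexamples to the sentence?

"her" takes "an assistant" as antecedent and "it" takes "a dataset"; both are donkey pronouns co-varying with the restrictor.
Strong reading: for every (p,d,a) with shared(p,d,a), cleaned(a,d).
Restrictor triples: (p1,d2,a3)→cleaned(a3,d2) ✗  (p1,d3,a4)→cleaned(a4,d3) ✓  (p1,d4,a1)→cleaned(a1,d4) ✓  (p2,d2,a3)→cleaned(a3,d2) ✗  (p2,d3,a2)→cleaned(a2,d3) ✓  (p2,d3,a4)→cleaned(a4,d3) ✓  (p2,d4,a3)→cleaned(a3,d4) ✓  (p2,d4,a4)→cleaned(a4,d4) ✓  (p2,d5,a1)→cleaned(a1,d5) ✓  (p3,d3,a1)→cleaned(a1,d3) ✓  (p3,d4,a2)→cleaned(a2,d4) ✗  (p4,d2,a1)→cleaned(a1,d2) ✗  (p4,d3,a2)→cleaned(a2,d3) ✓  (p5,d2,a1)→cleaned(a1,d2) ✗  (p5,d2,a4)→cleaned(a4,d2) ✗  (p5,d4,a2)→cleaned(a2,d4) ✗
Counterexamples (restrictor triples failing the scope): 7.

7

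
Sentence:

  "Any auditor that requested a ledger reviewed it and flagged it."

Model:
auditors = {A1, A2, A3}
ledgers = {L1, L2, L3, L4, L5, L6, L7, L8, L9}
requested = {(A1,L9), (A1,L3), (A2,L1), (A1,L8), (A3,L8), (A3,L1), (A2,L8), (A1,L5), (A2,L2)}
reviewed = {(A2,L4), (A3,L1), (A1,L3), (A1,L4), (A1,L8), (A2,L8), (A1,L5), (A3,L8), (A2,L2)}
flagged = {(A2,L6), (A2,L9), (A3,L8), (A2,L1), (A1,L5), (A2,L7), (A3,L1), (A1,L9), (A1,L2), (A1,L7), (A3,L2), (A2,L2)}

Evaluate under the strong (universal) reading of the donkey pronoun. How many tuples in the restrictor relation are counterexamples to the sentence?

5

"it" takes "a ledger" as antecedent — a donkey pronoun bound across the clause boundary.
Strong reading: for every (a,l) with requested(a,l), reviewed(a,l) ∧ flagged(a,l).
Restrictor pairs: (A1,L3) ✗  (A1,L5) ✓  (A1,L8) ✗  (A1,L9) ✗  (A2,L1) ✗  (A2,L2) ✓  (A2,L8) ✗  (A3,L1) ✓  (A3,L8) ✓
Counterexamples (restrictor pairs failing the scope): 5.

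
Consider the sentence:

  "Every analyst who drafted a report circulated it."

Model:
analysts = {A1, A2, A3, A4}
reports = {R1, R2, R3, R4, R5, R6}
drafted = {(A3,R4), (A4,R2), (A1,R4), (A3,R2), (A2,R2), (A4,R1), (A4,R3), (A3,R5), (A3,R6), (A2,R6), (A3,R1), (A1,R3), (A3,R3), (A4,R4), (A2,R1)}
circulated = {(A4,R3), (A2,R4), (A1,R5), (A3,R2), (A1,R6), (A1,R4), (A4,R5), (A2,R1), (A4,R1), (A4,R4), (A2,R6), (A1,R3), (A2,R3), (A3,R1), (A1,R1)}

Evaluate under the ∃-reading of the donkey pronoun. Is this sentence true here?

True

"it" takes "a report" as antecedent — a donkey pronoun bound across the clause boundary.
Weak reading: every analyst a with some drafted-report has at least one drafted-report r such that circulated(a,r).
Per analyst: A1:✓  A2:✓  A3:✓  A4:✓
Every analyst in the restrictor has a witness.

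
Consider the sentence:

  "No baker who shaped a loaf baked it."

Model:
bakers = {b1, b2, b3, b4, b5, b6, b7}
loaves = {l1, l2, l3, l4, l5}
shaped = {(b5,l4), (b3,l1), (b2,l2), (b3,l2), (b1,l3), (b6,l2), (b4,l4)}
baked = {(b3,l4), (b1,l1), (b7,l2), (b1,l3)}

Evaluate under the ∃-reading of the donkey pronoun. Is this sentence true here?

"it" takes "a loaf" as antecedent — a donkey pronoun bound across the clause boundary.
Truth condition: for no (b,l) with shaped(b,l) does baked(b,l) hold.
Restrictor pairs — does the scope hold? (b1,l3):holds  (b2,l2):fails  (b3,l1):fails  (b3,l2):fails  (b4,l4):fails  (b5,l4):fails  (b6,l2):fails
Scope holds for 1 pair(s), so the sentence is false.

False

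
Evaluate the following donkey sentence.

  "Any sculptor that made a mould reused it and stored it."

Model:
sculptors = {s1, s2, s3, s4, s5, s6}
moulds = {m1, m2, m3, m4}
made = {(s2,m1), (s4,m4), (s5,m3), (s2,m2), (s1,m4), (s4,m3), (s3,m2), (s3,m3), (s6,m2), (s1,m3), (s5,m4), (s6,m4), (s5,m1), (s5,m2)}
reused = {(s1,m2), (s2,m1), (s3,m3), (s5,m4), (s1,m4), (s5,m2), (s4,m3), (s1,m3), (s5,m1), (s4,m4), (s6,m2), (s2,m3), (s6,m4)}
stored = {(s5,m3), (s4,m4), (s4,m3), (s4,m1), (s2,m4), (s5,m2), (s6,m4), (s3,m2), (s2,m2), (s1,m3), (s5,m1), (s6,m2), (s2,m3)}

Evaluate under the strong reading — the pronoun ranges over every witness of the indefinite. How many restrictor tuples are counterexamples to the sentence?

7

"it" takes "a mould" as antecedent — a donkey pronoun bound across the clause boundary.
Strong reading: for every (s,m) with made(s,m), reused(s,m) ∧ stored(s,m).
Restrictor pairs: (s1,m3) ✓  (s1,m4) ✗  (s2,m1) ✗  (s2,m2) ✗  (s3,m2) ✗  (s3,m3) ✗  (s4,m3) ✓  (s4,m4) ✓  (s5,m1) ✓  (s5,m2) ✓  (s5,m3) ✗  (s5,m4) ✗  (s6,m2) ✓  (s6,m4) ✓
Counterexamples (restrictor pairs failing the scope): 7.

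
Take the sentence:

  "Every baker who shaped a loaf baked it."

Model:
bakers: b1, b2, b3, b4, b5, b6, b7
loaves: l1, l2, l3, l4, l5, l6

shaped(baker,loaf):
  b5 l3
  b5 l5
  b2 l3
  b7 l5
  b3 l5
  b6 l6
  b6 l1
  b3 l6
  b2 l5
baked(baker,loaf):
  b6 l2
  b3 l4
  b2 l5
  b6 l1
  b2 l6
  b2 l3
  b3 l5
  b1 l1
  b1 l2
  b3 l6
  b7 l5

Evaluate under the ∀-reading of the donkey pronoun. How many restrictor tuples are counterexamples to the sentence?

"it" takes "a loaf" as antecedent — a donkey pronoun bound across the clause boundary.
Strong reading: for every (b,l) with shaped(b,l), baked(b,l).
Restrictor pairs: (b2,l3) ✓  (b2,l5) ✓  (b3,l5) ✓  (b3,l6) ✓  (b5,l3) ✗  (b5,l5) ✗  (b6,l1) ✓  (b6,l6) ✗  (b7,l5) ✓
Counterexamples (restrictor pairs failing the scope): 3.

3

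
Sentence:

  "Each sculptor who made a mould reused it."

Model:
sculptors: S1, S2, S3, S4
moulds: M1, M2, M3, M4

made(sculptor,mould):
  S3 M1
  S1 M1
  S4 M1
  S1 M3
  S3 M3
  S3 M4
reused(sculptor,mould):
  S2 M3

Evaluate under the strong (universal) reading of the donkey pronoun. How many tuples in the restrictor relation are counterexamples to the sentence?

6

"it" takes "a mould" as antecedent — a donkey pronoun bound across the clause boundary.
Strong reading: for every (s,m) with made(s,m), reused(s,m).
Restrictor pairs: (S1,M1) ✗  (S1,M3) ✗  (S3,M1) ✗  (S3,M3) ✗  (S3,M4) ✗  (S4,M1) ✗
Counterexamples (restrictor pairs failing the scope): 6.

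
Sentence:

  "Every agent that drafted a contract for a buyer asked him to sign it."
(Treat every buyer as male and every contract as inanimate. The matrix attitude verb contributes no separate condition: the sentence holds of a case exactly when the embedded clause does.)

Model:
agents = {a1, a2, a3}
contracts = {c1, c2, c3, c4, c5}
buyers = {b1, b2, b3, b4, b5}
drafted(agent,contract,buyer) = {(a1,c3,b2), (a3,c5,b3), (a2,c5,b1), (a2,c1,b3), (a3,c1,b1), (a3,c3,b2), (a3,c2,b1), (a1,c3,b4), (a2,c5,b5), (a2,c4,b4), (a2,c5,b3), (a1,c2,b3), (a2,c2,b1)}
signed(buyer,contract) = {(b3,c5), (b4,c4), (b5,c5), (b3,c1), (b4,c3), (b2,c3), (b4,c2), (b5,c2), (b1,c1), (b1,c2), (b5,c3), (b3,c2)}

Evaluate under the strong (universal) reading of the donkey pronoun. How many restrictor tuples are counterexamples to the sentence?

"him" takes "a buyer" as antecedent and "it" takes "a contract"; both are donkey pronouns co-varying with the restrictor.
Strong reading: for every (a,c,b) with drafted(a,c,b), signed(b,c).
Restrictor triples: (a1,c2,b3)→signed(b3,c2) ✓  (a1,c3,b2)→signed(b2,c3) ✓  (a1,c3,b4)→signed(b4,c3) ✓  (a2,c1,b3)→signed(b3,c1) ✓  (a2,c2,b1)→signed(b1,c2) ✓  (a2,c4,b4)→signed(b4,c4) ✓  (a2,c5,b1)→signed(b1,c5) ✗  (a2,c5,b3)→signed(b3,c5) ✓  (a2,c5,b5)→signed(b5,c5) ✓  (a3,c1,b1)→signed(b1,c1) ✓  (a3,c2,b1)→signed(b1,c2) ✓  (a3,c3,b2)→signed(b2,c3) ✓  (a3,c5,b3)→signed(b3,c5) ✓
Counterexamples (restrictor triples failing the scope): 1.

1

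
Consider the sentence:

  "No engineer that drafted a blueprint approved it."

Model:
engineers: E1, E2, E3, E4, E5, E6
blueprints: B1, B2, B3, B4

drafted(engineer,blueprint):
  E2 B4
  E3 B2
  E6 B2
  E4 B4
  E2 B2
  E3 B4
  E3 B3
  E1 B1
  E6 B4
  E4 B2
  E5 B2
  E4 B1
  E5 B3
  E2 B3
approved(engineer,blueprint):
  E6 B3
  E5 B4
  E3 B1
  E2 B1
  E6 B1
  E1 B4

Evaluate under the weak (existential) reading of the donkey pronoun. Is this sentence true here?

"it" takes "a blueprint" as antecedent — a donkey pronoun bound across the clause boundary.
Truth condition: for no (e,b) with drafted(e,b) does approved(e,b) hold.
Restrictor pairs — does the scope hold? (E1,B1):fails  (E2,B2):fails  (E2,B3):fails  (E2,B4):fails  (E3,B2):fails  (E3,B3):fails  (E3,B4):fails  (E4,B1):fails  (E4,B2):fails  (E4,B4):fails  (E5,B2):fails  (E5,B3):fails  (E6,B2):fails  (E6,B4):fails
Scope holds for no restrictor pair, so the sentence is true.

True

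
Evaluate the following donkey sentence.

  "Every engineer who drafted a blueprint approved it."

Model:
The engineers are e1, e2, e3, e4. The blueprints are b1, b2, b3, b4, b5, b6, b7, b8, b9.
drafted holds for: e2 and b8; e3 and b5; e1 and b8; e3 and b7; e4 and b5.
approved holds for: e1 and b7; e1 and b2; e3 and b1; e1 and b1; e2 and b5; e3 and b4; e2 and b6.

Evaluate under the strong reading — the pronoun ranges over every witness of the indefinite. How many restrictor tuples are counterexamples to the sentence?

"it" takes "a blueprint" as antecedent — a donkey pronoun bound across the clause boundary.
Strong reading: for every (e,b) with drafted(e,b), approved(e,b).
Restrictor pairs: (e1,b8) ✗  (e2,b8) ✗  (e3,b5) ✗  (e3,b7) ✗  (e4,b5) ✗
Counterexamples (restrictor pairs failing the scope): 5.

5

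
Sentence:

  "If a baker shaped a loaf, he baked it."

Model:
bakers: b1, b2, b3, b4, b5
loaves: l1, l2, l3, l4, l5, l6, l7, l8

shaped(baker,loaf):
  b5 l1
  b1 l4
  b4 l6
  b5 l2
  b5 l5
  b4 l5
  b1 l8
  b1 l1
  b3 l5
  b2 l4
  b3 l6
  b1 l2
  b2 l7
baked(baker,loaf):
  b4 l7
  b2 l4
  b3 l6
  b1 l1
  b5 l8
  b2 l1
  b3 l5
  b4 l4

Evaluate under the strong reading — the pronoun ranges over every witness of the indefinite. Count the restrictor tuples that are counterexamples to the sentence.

"it" takes "a loaf" as antecedent — a donkey pronoun bound across the clause boundary.
Strong reading: for every (b,l) with shaped(b,l), baked(b,l).
Restrictor pairs: (b1,l1) ✓  (b1,l2) ✗  (b1,l4) ✗  (b1,l8) ✗  (b2,l4) ✓  (b2,l7) ✗  (b3,l5) ✓  (b3,l6) ✓  (b4,l5) ✗  (b4,l6) ✗  (b5,l1) ✗  (b5,l2) ✗  (b5,l5) ✗
Counterexamples (restrictor pairs failing the scope): 9.

9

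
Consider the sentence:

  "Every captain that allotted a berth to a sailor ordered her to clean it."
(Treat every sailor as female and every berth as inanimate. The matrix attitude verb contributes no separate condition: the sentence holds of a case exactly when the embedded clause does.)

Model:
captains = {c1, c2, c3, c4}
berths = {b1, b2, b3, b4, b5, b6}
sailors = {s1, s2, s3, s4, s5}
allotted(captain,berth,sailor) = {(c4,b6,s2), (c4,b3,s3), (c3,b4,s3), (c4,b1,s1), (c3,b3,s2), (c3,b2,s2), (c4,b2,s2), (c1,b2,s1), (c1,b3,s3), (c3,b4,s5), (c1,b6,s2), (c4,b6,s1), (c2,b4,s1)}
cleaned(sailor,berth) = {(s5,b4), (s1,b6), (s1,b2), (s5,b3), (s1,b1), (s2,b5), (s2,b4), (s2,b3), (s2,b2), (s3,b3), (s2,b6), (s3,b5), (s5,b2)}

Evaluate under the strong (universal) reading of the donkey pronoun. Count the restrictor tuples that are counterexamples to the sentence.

"her" takes "a sailor" as antecedent and "it" takes "a berth"; both are donkey pronouns co-varying with the restrictor.
Strong reading: for every (c,b,s) with allotted(c,b,s), cleaned(s,b).
Restrictor triples: (c1,b2,s1)→cleaned(s1,b2) ✓  (c1,b3,s3)→cleaned(s3,b3) ✓  (c1,b6,s2)→cleaned(s2,b6) ✓  (c2,b4,s1)→cleaned(s1,b4) ✗  (c3,b2,s2)→cleaned(s2,b2) ✓  (c3,b3,s2)→cleaned(s2,b3) ✓  (c3,b4,s3)→cleaned(s3,b4) ✗  (c3,b4,s5)→cleaned(s5,b4) ✓  (c4,b1,s1)→cleaned(s1,b1) ✓  (c4,b2,s2)→cleaned(s2,b2) ✓  (c4,b3,s3)→cleaned(s3,b3) ✓  (c4,b6,s1)→cleaned(s1,b6) ✓  (c4,b6,s2)→cleaned(s2,b6) ✓
Counterexamples (restrictor triples failing the scope): 2.

2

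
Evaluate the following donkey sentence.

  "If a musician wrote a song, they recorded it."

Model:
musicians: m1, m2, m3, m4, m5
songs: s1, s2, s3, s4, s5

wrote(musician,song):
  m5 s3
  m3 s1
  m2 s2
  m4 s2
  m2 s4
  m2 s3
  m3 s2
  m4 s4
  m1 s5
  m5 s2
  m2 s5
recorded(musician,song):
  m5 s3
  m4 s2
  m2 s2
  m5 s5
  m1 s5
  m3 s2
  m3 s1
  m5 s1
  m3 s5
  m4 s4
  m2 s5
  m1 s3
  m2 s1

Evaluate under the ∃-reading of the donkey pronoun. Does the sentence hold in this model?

True

"it" takes "a song" as antecedent — a donkey pronoun bound across the clause boundary.
Weak reading: every musician m with some wrote-song has at least one wrote-song s such that recorded(m,s).
Per musician: m1:✓  m2:✓  m3:✓  m4:✓  m5:✓
Every musician in the restrictor has a witness.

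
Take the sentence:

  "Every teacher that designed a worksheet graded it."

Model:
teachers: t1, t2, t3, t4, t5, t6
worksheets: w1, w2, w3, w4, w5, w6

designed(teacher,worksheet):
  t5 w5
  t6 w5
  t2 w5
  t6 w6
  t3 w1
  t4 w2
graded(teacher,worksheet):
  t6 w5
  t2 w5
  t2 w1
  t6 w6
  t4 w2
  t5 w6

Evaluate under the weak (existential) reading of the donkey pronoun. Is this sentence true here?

False

"it" takes "a worksheet" as antecedent — a donkey pronoun bound across the clause boundary.
Weak reading: every teacher t with some designed-worksheet has at least one designed-worksheet w such that graded(t,w).
Per teacher: t2:✓  t3:✗  t4:✓  t5:✗  t6:✓
t3 has no witness among its designed-worksheets.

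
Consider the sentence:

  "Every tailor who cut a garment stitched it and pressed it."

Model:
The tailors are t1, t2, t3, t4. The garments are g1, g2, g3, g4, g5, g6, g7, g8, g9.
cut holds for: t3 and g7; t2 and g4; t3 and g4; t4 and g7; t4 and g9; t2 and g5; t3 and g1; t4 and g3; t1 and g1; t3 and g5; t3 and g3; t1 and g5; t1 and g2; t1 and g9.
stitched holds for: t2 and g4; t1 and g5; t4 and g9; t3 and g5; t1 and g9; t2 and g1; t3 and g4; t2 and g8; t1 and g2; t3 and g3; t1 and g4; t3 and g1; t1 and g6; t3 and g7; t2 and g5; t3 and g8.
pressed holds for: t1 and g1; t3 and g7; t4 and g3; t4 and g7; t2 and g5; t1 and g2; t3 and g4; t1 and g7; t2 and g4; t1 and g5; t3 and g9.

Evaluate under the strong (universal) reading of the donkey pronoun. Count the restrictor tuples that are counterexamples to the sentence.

"it" takes "a garment" as antecedent — a donkey pronoun bound across the clause boundary.
Strong reading: for every (t,g) with cut(t,g), stitched(t,g) ∧ pressed(t,g).
Restrictor pairs: (t1,g1) ✗  (t1,g2) ✓  (t1,g5) ✓  (t1,g9) ✗  (t2,g4) ✓  (t2,g5) ✓  (t3,g1) ✗  (t3,g3) ✗  (t3,g4) ✓  (t3,g5) ✗  (t3,g7) ✓  (t4,g3) ✗  (t4,g7) ✗  (t4,g9) ✗
Counterexamples (restrictor pairs failing the scope): 8.

8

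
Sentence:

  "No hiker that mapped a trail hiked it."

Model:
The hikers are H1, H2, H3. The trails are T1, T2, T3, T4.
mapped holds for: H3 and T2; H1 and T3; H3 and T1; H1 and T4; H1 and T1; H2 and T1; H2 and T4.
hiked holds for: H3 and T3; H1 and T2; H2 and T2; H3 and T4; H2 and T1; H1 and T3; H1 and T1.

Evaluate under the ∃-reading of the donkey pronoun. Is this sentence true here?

"it" takes "a trail" as antecedent — a donkey pronoun bound across the clause boundary.
Truth condition: for no (h,t) with mapped(h,t) does hiked(h,t) hold.
Restrictor pairs — does the scope hold? (H1,T1):holds  (H1,T3):holds  (H1,T4):fails  (H2,T1):holds  (H2,T4):fails  (H3,T1):fails  (H3,T2):fails
Scope holds for 3 pair(s), so the sentence is false.

False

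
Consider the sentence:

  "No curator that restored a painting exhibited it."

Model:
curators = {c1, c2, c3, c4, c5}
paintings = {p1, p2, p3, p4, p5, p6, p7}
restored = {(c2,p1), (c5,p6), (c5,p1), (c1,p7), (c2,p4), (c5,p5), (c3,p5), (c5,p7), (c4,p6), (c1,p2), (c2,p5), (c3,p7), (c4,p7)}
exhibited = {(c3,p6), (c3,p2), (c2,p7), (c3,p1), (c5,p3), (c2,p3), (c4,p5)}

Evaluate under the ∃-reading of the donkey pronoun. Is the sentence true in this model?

True

"it" takes "a painting" as antecedent — a donkey pronoun bound across the clause boundary.
Truth condition: for no (c,p) with restored(c,p) does exhibited(c,p) hold.
Restrictor pairs — does the scope hold? (c1,p2):fails  (c1,p7):fails  (c2,p1):fails  (c2,p4):fails  (c2,p5):fails  (c3,p5):fails  (c3,p7):fails  (c4,p6):fails  (c4,p7):fails  (c5,p1):fails  (c5,p5):fails  (c5,p6):fails  (c5,p7):fails
Scope holds for no restrictor pair, so the sentence is true.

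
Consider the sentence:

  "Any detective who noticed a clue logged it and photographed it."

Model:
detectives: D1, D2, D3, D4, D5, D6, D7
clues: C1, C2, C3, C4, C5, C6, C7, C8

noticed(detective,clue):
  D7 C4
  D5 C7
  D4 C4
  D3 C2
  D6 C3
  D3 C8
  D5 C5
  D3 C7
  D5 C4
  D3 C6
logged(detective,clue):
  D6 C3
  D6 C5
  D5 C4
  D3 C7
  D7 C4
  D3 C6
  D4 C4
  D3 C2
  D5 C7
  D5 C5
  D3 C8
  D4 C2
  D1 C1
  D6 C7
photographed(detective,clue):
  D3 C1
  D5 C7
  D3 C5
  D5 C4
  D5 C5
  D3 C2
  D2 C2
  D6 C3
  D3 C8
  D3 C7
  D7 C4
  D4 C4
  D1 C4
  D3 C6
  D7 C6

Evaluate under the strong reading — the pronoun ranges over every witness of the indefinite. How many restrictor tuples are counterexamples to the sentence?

"it" takes "a clue" as antecedent — a donkey pronoun bound across the clause boundary.
Strong reading: for every (d,c) with noticed(d,c), logged(d,c) ∧ photographed(d,c).
Restrictor pairs: (D3,C2) ✓  (D3,C6) ✓  (D3,C7) ✓  (D3,C8) ✓  (D4,C4) ✓  (D5,C4) ✓  (D5,C5) ✓  (D5,C7) ✓  (D6,C3) ✓  (D7,C4) ✓
Counterexamples (restrictor pairs failing the scope): 0.

0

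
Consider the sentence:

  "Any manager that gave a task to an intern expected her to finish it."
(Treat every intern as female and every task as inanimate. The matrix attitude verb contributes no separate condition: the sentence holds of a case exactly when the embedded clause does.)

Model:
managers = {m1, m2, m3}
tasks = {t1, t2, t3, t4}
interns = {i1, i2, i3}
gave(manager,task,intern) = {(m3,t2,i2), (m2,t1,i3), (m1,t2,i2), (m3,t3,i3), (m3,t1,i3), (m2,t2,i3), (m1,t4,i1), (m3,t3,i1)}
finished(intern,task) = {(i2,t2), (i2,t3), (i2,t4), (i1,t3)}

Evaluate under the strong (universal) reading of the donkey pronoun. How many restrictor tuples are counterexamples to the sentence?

"her" takes "an intern" as antecedent and "it" takes "a task"; both are donkey pronouns co-varying with the restrictor.
Strong reading: for every (m,t,i) with gave(m,t,i), finished(i,t).
Restrictor triples: (m1,t2,i2)→finished(i2,t2) ✓  (m1,t4,i1)→finished(i1,t4) ✗  (m2,t1,i3)→finished(i3,t1) ✗  (m2,t2,i3)→finished(i3,t2) ✗  (m3,t1,i3)→finished(i3,t1) ✗  (m3,t2,i2)→finished(i2,t2) ✓  (m3,t3,i1)→finished(i1,t3) ✓  (m3,t3,i3)→finished(i3,t3) ✗
Counterexamples (restrictor triples failing the scope): 5.

5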